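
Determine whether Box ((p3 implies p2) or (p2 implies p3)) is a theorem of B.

Valid in B

Tableau for the negation not Box ((p3 implies p2) or (p2 implies p3)):
1. not Box ((p3 implies p2) or (p2 implies p3)), w0
2. not ((p3 implies p2) or (p2 implies p3)), w1   [neg-Box-rule on 1: fresh world w1, w0Rw1]
3. not (p3 implies p2), w1   [neg-or-rule on 2]
4. not (p2 implies p3), w1   [neg-or-rule on 2]
5. p3, w1   [neg-implies-rule on 3]
6. not p2, w1   [neg-implies-rule on 3]
7. p2, w1   [neg-implies-rule on 4]
8. not p3, w1   [neg-implies-rule on 4]
Accessibility: w0Rw0, w0Rw1, w1Rw0, w1Rw1
Branch closes: p2 and not p2 both at w1.
Every branch of the negation's tableau closes; the branch above is one of them.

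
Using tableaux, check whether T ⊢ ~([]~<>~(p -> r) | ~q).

Tableau for the negation []~<>~(p -> r) | ~q:
1. []~<>~(p -> r) | ~q, u
2. ~q, u   [|-rule on 1 (branches; this branch)]
Accessibility: uRu
The negation has an open branch (countermodel exists).

No, not valid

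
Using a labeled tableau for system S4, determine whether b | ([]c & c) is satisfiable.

1. b | ([]c & c), w0
2. []c & c, w0   [|-rule on 1 (branches; this branch)]
3. []c, w0   [&-rule on 2]
4. c, w0   [&-rule on 2]
Accessibility: w0Rw0

Satisfiable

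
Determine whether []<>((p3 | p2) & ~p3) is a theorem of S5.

Invalid (countermodel exists)

Tableau for the negation ~[]<>((p3 | p2) & ~p3):
1. ~[]<>((p3 | p2) & ~p3), u
2. ~<>((p3 | p2) & ~p3), v
3. ~((p3 | p2) & ~p3), u
4. ~((p3 | p2) & ~p3), v
5. p3, u
6. p3, v
Accessibility: uRu, uRv, vRu, vRv
The negation has an open branch (countermodel exists).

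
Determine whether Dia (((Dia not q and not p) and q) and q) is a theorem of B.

Invalid (countermodel exists)

Tableau for the negation not Dia (((Dia not q and not p) and q) and q):
1. not Dia (((Dia not q and not p) and q) and q), u
2. not (((Dia not q and not p) and q) and q), u
3. not q, u
Accessibility: uRu
The negation has an open branch (countermodel exists).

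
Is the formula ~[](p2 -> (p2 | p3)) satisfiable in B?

Unsatisfiable

1. ~[](p2 -> (p2 | p3)), u
2. ~(p2 -> (p2 | p3)), v   [~[]-rule on 1: fresh world v, uRv]
3. p2, v   [~->-rule on 2]
4. ~(p2 | p3), v   [~->-rule on 2]
5. ~p2, v   [~|-rule on 4]
6. ~p3, v   [~|-rule on 4]
Accessibility: uRu, uRv, vRu, vRv
Branch closes: p2 and ~p2 both at v.
(One branch shown.) All branches close.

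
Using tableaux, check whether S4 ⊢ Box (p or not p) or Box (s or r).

Tableau for the negation not (Box (p or not p) or Box (s or r)):
1. not (Box (p or not p) or Box (s or r)), 0
2. not Box (p or not p), 0   [neg-or-rule on 1]
3. not Box (s or r), 0   [neg-or-rule on 1]
4. not (p or not p), 1   [neg-Box-rule on 2: fresh world 1, 0R1]
5. not p, 1   [neg-or-rule on 4]
6. p, 1   [neg-or-rule on 4]
Accessibility: 0R0, 0R1, 1R1
Branch closes: p and not p both at 1.
Every branch of the negation's tableau closes; the branch above is one of them.

Yes, valid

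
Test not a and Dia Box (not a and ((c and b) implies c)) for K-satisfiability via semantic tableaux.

Satisfiable

1. not a and Dia Box (not a and ((c and b) implies c)), w0
2. not a, w0
3. Dia Box (not a and ((c and b) implies c)), w0
4. Box (not a and ((c and b) implies c)), w1
Accessibility: w0Rw1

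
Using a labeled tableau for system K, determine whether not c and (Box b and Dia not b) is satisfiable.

1. not c and (Box b and Dia not b), 0
2. not c, 0
3. Box b and Dia not b, 0
4. Box b, 0
5. Dia not b, 0
6. not b, 1
7. b, 1
Accessibility: 0R1
Branch closes: b and not b both at 1.
Every branch closes; the branch above is one of them.

Unsatisfiable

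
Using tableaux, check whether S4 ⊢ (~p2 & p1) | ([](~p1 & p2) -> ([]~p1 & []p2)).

Tableau for the negation ~((~p2 & p1) | ([](~p1 & p2) -> ([]~p1 & []p2))):
1. ~((~p2 & p1) | ([](~p1 & p2) -> ([]~p1 & []p2))), 0
2. ~(~p2 & p1), 0
3. ~([](~p1 & p2) -> ([]~p1 & []p2)), 0
4. [](~p1 & p2), 0
5. ~([]~p1 & []p2), 0
6. ~p1 & p2, 0
7. ~p1, 0
8. p2, 0
9. ~[]p2, 0
10. ~p2, 1
11. ~p1 & p2, 1
12. ~p1, 1
13. p2, 1
Accessibility: 0R0, 0R1, 1R1
Branch closes: p2 and ~p2 both at 1.
Every branch of the negation's tableau closes; the branch above is one of them.

Yes, valid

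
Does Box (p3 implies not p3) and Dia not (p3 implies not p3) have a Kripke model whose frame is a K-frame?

1. Box (p3 implies not p3) and Dia not (p3 implies not p3), u
2. Box (p3 implies not p3), u
3. Dia not (p3 implies not p3), u
4. not (p3 implies not p3), v
5. p3, v
6. p3 implies not p3, v
7. not p3, v
Accessibility: uRv
Branch closes: p3 and not p3 both at v.
(One branch shown.) All branches close.

No, unsatisfiable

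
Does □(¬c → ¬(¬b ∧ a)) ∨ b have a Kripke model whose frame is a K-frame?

1. □(¬c → ¬(¬b ∧ a)) ∨ b, 0
2. b, 0

Yes, satisfiable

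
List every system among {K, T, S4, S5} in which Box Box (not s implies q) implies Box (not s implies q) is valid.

T, S4, S5

T-tableau for the negation not (Box Box (not s implies q) implies Box (not s implies q)):
1. not (Box Box (not s implies q) implies Box (not s implies q)), 0
2. Box Box (not s implies q), 0   [neg-implies-rule on 1]
3. not Box (not s implies q), 0   [neg-implies-rule on 1]
4. Box (not s implies q), 0   [Box-rule on 2 via 0R0]
5. not s implies q, 0   [Box-rule on 4 via 0R0]
6. q, 0   [implies-rule on 5 (branches; this branch)]
7. not (not s implies q), 1   [neg-Box-rule on 3: fresh world 1, 0R1]
8. not s, 1   [neg-implies-rule on 7]
9. not q, 1   [neg-implies-rule on 7]
10. Box (not s implies q), 1   [Box-rule on 2 via 0R1]
11. not s implies q, 1   [Box-rule on 4 via 0R1]
12. q, 1   [implies-rule on 11 (branches; this branch)]
Accessibility: 0R0, 0R1, 1R1
Branch closes: q and not q both at 1.
Every branch closes (one shown): valid in T, hence also in S4, S5 (every theorem of T is a theorem of S4 and S5).
K-tableau for the negation not (Box Box (not s implies q) implies Box (not s implies q)):
1. not (Box Box (not s implies q) implies Box (not s implies q)), 0
2. Box Box (not s implies q), 0   [neg-implies-rule on 1]
3. not Box (not s implies q), 0   [neg-implies-rule on 1]
4. not (not s implies q), 1   [neg-Box-rule on 3: fresh world 1, 0R1]
5. not s, 1   [neg-implies-rule on 4]
6. not q, 1   [neg-implies-rule on 4]
7. Box (not s implies q), 1   [Box-rule on 2 via 0R1]
Accessibility: 0R1
Complete open branch: countermodel on a K-frame, so not valid in K.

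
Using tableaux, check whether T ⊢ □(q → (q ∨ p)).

Tableau for the negation ¬□(q → (q ∨ p)):
1. ¬□(q → (q ∨ p)), w0
2. ¬(q → (q ∨ p)), w1   [¬□-rule on 1: fresh world w1, w0Rw1]
3. q, w1   [¬→-rule on 2]
4. ¬(q ∨ p), w1   [¬→-rule on 2]
5. ¬q, w1   [¬∨-rule on 4]
6. ¬p, w1   [¬∨-rule on 4]
Accessibility: w0Rw0, w0Rw1, w1Rw1
Branch closes: q and ¬q both at w1.
All branches of the negation close; one closing branch shown above.

Yes, valid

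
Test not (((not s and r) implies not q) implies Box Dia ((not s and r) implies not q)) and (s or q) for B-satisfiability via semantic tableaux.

Unsatisfiable

1. not (((not s and r) implies not q) implies Box Dia ((not s and r) implies not q)) and (s or q), w0
2. not (((not s and r) implies not q) implies Box Dia ((not s and r) implies not q)), w0
3. s or q, w0
4. (not s and r) implies not q, w0
5. not Box Dia ((not s and r) implies not q), w0
6. q, w0
7. not (not s and r), w0
8. not r, w0
9. not Dia ((not s and r) implies not q), w1
10. not ((not s and r) implies not q), w0
11. not s and r, w0
12. not s, w0
13. r, w0
Accessibility: w0Rw0, w0Rw1, w1Rw0, w1Rw1
Branch closes: r and not r both at w0.
(One branch shown.) All branches close.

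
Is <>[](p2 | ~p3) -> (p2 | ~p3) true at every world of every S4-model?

Invalid (countermodel exists)

Tableau for the negation ~(<>[](p2 | ~p3) -> (p2 | ~p3)):
1. ~(<>[](p2 | ~p3) -> (p2 | ~p3)), 0
2. <>[](p2 | ~p3), 0
3. ~(p2 | ~p3), 0
4. ~p2, 0
5. p3, 0
6. [](p2 | ~p3), 1
7. p2 | ~p3, 1
8. ~p3, 1
Accessibility: 0R0, 0R1, 1R1
The negation has an open branch (countermodel exists).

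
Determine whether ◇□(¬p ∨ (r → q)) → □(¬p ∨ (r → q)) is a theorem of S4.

Invalid (countermodel exists)

Tableau for the negation ¬(◇□(¬p ∨ (r → q)) → □(¬p ∨ (r → q))):
1. ¬(◇□(¬p ∨ (r → q)) → □(¬p ∨ (r → q))), 0
2. ◇□(¬p ∨ (r → q)), 0   [¬→-rule on 1]
3. ¬□(¬p ∨ (r → q)), 0   [¬→-rule on 1]
4. □(¬p ∨ (r → q)), 1   [◇-rule on 2: fresh world 1, 0R1]
5. ¬p ∨ (r → q), 1   [□-rule on 4 via 1R1]
6. r → q, 1   [∨-rule on 5 (branches; this branch)]
7. q, 1   [→-rule on 6 (branches; this branch)]
8. ¬(¬p ∨ (r → q)), 2   [¬□-rule on 3: fresh world 2, 0R2]
9. p, 2   [¬∨-rule on 8]
10. ¬(r → q), 2   [¬∨-rule on 8]
11. r, 2   [¬→-rule on 10]
12. ¬q, 2   [¬→-rule on 10]
Accessibility: 0R0, 0R1, 0R2, 1R1, 2R2
The negation has an open branch (countermodel exists).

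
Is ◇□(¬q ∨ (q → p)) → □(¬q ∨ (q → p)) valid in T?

Tableau for the negation ¬(◇□(¬q ∨ (q → p)) → □(¬q ∨ (q → p))):
1. ¬(◇□(¬q ∨ (q → p)) → □(¬q ∨ (q → p))), w0
2. ◇□(¬q ∨ (q → p)), w0
3. ¬□(¬q ∨ (q → p)), w0
4. □(¬q ∨ (q → p)), w1
5. ¬q ∨ (q → p), w1
6. q → p, w1
7. p, w1
8. ¬(¬q ∨ (q → p)), w2
9. q, w2
10. ¬(q → p), w2
11. ¬p, w2
Accessibility: w0Rw0, w0Rw1, w0Rw2, w1Rw1, w2Rw2
The negation has an open branch (countermodel exists).

Invalid (countermodel exists)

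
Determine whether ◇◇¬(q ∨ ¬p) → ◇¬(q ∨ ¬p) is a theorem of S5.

Tableau for the negation ¬(◇◇¬(q ∨ ¬p) → ◇¬(q ∨ ¬p)):
1. ¬(◇◇¬(q ∨ ¬p) → ◇¬(q ∨ ¬p)), w0
2. ◇◇¬(q ∨ ¬p), w0
3. ¬◇¬(q ∨ ¬p), w0
4. q ∨ ¬p, w0
5. ¬p, w0
6. ◇¬(q ∨ ¬p), w1
7. q ∨ ¬p, w1
8. ¬p, w1
9. ¬(q ∨ ¬p), w2
10. ¬q, w2
11. p, w2
12. q ∨ ¬p, w2
13. ¬p, w2
Accessibility: w0Rw0, w0Rw1, w0Rw2, w1Rw0, w1Rw1, w1Rw2, w2Rw0, w2Rw1, w2Rw2
Branch closes: p and ¬p both at w2.
Every branch of the negation's tableau closes; the branch above is one of them.

Valid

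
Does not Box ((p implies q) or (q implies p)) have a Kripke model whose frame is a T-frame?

No, unsatisfiable

1. not Box ((p implies q) or (q implies p)), u
2. not ((p implies q) or (q implies p)), v   [neg-Box-rule on 1: fresh world v, uRv]
3. not (p implies q), v   [neg-or-rule on 2]
4. not (q implies p), v   [neg-or-rule on 2]
5. p, v   [neg-implies-rule on 3]
6. not q, v   [neg-implies-rule on 3]
7. q, v   [neg-implies-rule on 4]
8. not p, v   [neg-implies-rule on 4]
Accessibility: uRu, uRv, vRv
Branch closes: q and not q both at v.
Every branch closes; the branch above is one of them.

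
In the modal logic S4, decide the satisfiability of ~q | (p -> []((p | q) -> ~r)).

Satisfiable (open branch found)

1. ~q | (p -> []((p | q) -> ~r)), 0
2. p -> []((p | q) -> ~r), 0
3. []((p | q) -> ~r), 0
4. (p | q) -> ~r, 0
5. ~r, 0
Accessibility: 0R0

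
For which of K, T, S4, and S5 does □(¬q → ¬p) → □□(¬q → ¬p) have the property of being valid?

S4, S5

S4-tableau for the negation ¬(□(¬q → ¬p) → □□(¬q → ¬p)):
1. ¬(□(¬q → ¬p) → □□(¬q → ¬p)), u
2. □(¬q → ¬p), u
3. ¬□□(¬q → ¬p), u
4. ¬q → ¬p, u
5. ¬p, u
6. ¬□(¬q → ¬p), v
7. ¬q → ¬p, v
8. ¬p, v
9. ¬(¬q → ¬p), w
10. ¬q, w
11. p, w
12. ¬q → ¬p, w
13. ¬p, w
Accessibility: uRu, uRv, uRw, vRv, vRw, wRw
Branch closes: p and ¬p both at w.
Every branch closes (one shown): valid in S4, hence also in S5 (every theorem of S4 is a theorem of S5).
T-tableau for the negation ¬(□(¬q → ¬p) → □□(¬q → ¬p)):
1. ¬(□(¬q → ¬p) → □□(¬q → ¬p)), u
2. □(¬q → ¬p), u
3. ¬□□(¬q → ¬p), u
4. ¬q → ¬p, u
5. ¬p, u
6. ¬□(¬q → ¬p), v
7. ¬q → ¬p, v
8. ¬p, v
9. ¬(¬q → ¬p), w
10. ¬q, w
11. p, w
Accessibility: uRu, uRv, vRv, vRw, wRw
Complete open branch: countermodel on a T-frame, so not valid in T, nor in K (the same frame is also a K-frame).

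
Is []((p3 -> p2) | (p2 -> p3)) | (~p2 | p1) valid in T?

Tableau for the negation ~([]((p3 -> p2) | (p2 -> p3)) | (~p2 | p1)):
1. ~([]((p3 -> p2) | (p2 -> p3)) | (~p2 | p1)), 0
2. ~[]((p3 -> p2) | (p2 -> p3)), 0   [~|-rule on 1]
3. ~(~p2 | p1), 0   [~|-rule on 1]
4. p2, 0   [~|-rule on 3]
5. ~p1, 0   [~|-rule on 3]
6. ~((p3 -> p2) | (p2 -> p3)), 1   [~[]-rule on 2: fresh world 1, 0R1]
7. ~(p3 -> p2), 1   [~|-rule on 6]
8. ~(p2 -> p3), 1   [~|-rule on 6]
9. p3, 1   [~->-rule on 7]
10. ~p2, 1   [~->-rule on 7]
11. p2, 1   [~->-rule on 8]
12. ~p3, 1   [~->-rule on 8]
Accessibility: 0R0, 0R1, 1R1
Branch closes: p2 and ~p2 both at 1.
Every branch of the negation's tableau closes; the branch above is one of them.

Valid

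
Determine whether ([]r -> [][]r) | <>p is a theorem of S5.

Yes, valid

Tableau for the negation ~(([]r -> [][]r) | <>p):
1. ~(([]r -> [][]r) | <>p), u
2. ~([]r -> [][]r), u   [~|-rule on 1]
3. ~<>p, u   [~|-rule on 1]
4. []r, u   [~->-rule on 2]
5. ~[][]r, u   [~->-rule on 2]
6. ~p, u   [~<>-rule on 3 via uRu]
7. r, u   [[]-rule on 4 via uRu]
8. ~[]r, v   [~[]-rule on 5: fresh world v, uRv]
9. ~p, v   [~<>-rule on 3 via uRv]
10. r, v   [[]-rule on 4 via uRv]
11. ~r, w   [~[]-rule on 8: fresh world w, vRw]
12. ~p, w   [~<>-rule on 3 via uRw]
13. r, w   [[]-rule on 4 via uRw]
Accessibility: uRu, uRv, uRw, vRu, vRv, vRw, wRu, wRv, wRw
Branch closes: r and ~r both at w.
Every branch of the negation's tableau closes; the branch above is one of them.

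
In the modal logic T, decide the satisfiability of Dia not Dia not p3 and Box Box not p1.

Satisfiable

1. Dia not Dia not p3 and Box Box not p1, w0
2. Dia not Dia not p3, w0
3. Box Box not p1, w0
4. Box not p1, w0
5. not p1, w0
6. not Dia not p3, w1
7. Box not p1, w1
8. not p1, w1
9. p3, w1
Accessibility: w0Rw0, w0Rw1, w1Rw1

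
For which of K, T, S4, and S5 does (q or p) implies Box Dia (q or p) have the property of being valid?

S5-tableau for the negation not ((q or p) implies Box Dia (q or p)):
1. not ((q or p) implies Box Dia (q or p)), u
2. q or p, u
3. not Box Dia (q or p), u
4. p, u
5. not Dia (q or p), v
6. not (q or p), u
7. not q, u
8. not p, u
Accessibility: uRu, uRv, vRu, vRv
Branch closes: p and not p both at u.
Every branch closes (one shown): valid in S5.
S4-tableau for the negation not ((q or p) implies Box Dia (q or p)):
1. not ((q or p) implies Box Dia (q or p)), u
2. q or p, u
3. not Box Dia (q or p), u
4. p, u
5. not Dia (q or p), v
6. not (q or p), v
7. not q, v
8. not p, v
Accessibility: uRu, uRv, vRv
Complete open branch: countermodel on an S4-frame, so not valid in S4, nor in K, T (the same frame is also a K-frame and a T-frame).

S5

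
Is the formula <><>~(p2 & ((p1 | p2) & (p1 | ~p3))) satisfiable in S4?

Yes, satisfiable

1. <><>~(p2 & ((p1 | p2) & (p1 | ~p3))), w0
2. <>~(p2 & ((p1 | p2) & (p1 | ~p3))), w1
3. ~(p2 & ((p1 | p2) & (p1 | ~p3))), w2
4. ~((p1 | p2) & (p1 | ~p3)), w2
5. ~(p1 | ~p3), w2
6. ~p1, w2
7. p3, w2
Accessibility: w0Rw0, w0Rw1, w0Rw2, w1Rw1, w1Rw2, w2Rw2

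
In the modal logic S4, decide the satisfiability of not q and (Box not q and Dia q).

No, unsatisfiable

1. not q and (Box not q and Dia q), u
2. not q, u   [and-rule on 1]
3. Box not q and Dia q, u   [and-rule on 1]
4. Box not q, u   [and-rule on 3]
5. Dia q, u   [and-rule on 3]
6. q, v   [Dia-rule on 5: fresh world v, uRv]
7. not q, v   [Box-rule on 4 via uRv]
Accessibility: uRu, uRv, vRv
Branch closes: q and not q both at v.
All branches of the tableau close; one closing branch shown above.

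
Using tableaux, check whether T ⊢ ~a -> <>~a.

Tableau for the negation ~(~a -> <>~a):
1. ~(~a -> <>~a), u
2. ~a, u   [~->-rule on 1]
3. ~<>~a, u   [~->-rule on 1]
4. a, u   [~<>-rule on 3 via uRu]
Accessibility: uRu
Branch closes: a and ~a both at u.
All branches of the negation close; one closing branch shown above.

Yes, valid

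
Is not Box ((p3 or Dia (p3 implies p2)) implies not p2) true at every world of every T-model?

Invalid (countermodel exists)

Tableau for the negation Box ((p3 or Dia (p3 implies p2)) implies not p2):
1. Box ((p3 or Dia (p3 implies p2)) implies not p2), u
2. (p3 or Dia (p3 implies p2)) implies not p2, u
3. not p2, u
Accessibility: uRu
The negation has an open branch (countermodel exists).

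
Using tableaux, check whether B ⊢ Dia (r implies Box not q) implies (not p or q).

Tableau for the negation not (Dia (r implies Box not q) implies (not p or q)):
1. not (Dia (r implies Box not q) implies (not p or q)), w0
2. Dia (r implies Box not q), w0   [neg-implies-rule on 1]
3. not (not p or q), w0   [neg-implies-rule on 1]
4. p, w0   [neg-or-rule on 3]
5. not q, w0   [neg-or-rule on 3]
6. r implies Box not q, w1   [Dia-rule on 2: fresh world w1, w0Rw1]
7. Box not q, w1   [implies-rule on 6 (branches; this branch)]
8. not q, w1   [Box-rule on 7 via w1Rw1]
Accessibility: w0Rw0, w0Rw1, w1Rw0, w1Rw1
The negation has an open branch (countermodel exists).

No, not valid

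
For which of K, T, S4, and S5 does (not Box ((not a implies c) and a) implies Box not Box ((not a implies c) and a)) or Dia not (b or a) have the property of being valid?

S5

S4-tableau for the negation not ((not Box ((not a implies c) and a) implies Box not Box ((not a implies c) and a)) or Dia not (b or a)):
1. not ((not Box ((not a implies c) and a) implies Box not Box ((not a implies c) and a)) or Dia not (b or a)), u
2. not (not Box ((not a implies c) and a) implies Box not Box ((not a implies c) and a)), u
3. not Dia not (b or a), u
4. not Box ((not a implies c) and a), u
5. not Box not Box ((not a implies c) and a), u
6. b or a, u
7. a, u
8. not ((not a implies c) and a), v
9. b or a, v
10. not a, v
11. b, v
12. Box ((not a implies c) and a), w
13. b or a, w
14. (not a implies c) and a, w
15. not a implies c, w
16. a, w
17. c, w
Accessibility: uRu, uRv, uRw, vRv, wRw
Complete open branch: countermodel on an S4-frame, so not valid in S4, nor in K, T (the same frame is also a K-frame and a T-frame).
S5-tableau for the negation not ((not Box ((not a implies c) and a) implies Box not Box ((not a implies c) and a)) or Dia not (b or a)):
1. not ((not Box ((not a implies c) and a) implies Box not Box ((not a implies c) and a)) or Dia not (b or a)), u
2. not (not Box ((not a implies c) and a) implies Box not Box ((not a implies c) and a)), u
3. not Dia not (b or a), u
4. not Box ((not a implies c) and a), u
5. not Box not Box ((not a implies c) and a), u
6. b or a, u
7. a, u
8. not ((not a implies c) and a), v
9. b or a, v
10. not (not a implies c), v
11. not a, v
12. not c, v
13. b, v
14. Box ((not a implies c) and a), w
15. b or a, w
16. (not a implies c) and a, u
17. not a implies c, u
18. (not a implies c) and a, v
19. not a implies c, v
20. a, v
Accessibility: uRu, uRv, uRw, vRu, vRv, vRw, wRu, wRv, wRw
Branch closes: a and not a both at v.
Every branch closes (one shown): valid in S5.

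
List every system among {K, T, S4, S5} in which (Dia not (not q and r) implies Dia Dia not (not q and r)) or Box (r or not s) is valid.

T, S4, S5

K-tableau for the negation not ((Dia not (not q and r) implies Dia Dia not (not q and r)) or Box (r or not s)):
1. not ((Dia not (not q and r) implies Dia Dia not (not q and r)) or Box (r or not s)), w0
2. not (Dia not (not q and r) implies Dia Dia not (not q and r)), w0
3. not Box (r or not s), w0
4. Dia not (not q and r), w0
5. not Dia Dia not (not q and r), w0
6. not (r or not s), w1
7. not r, w1
8. s, w1
9. not Dia not (not q and r), w1
10. not (not q and r), w2
11. not Dia not (not q and r), w2
12. not r, w2
Accessibility: w0Rw1, w0Rw2
Complete open branch: countermodel on a K-frame, so not valid in K.
T-tableau for the negation not ((Dia not (not q and r) implies Dia Dia not (not q and r)) or Box (r or not s)):
1. not ((Dia not (not q and r) implies Dia Dia not (not q and r)) or Box (r or not s)), w0
2. not (Dia not (not q and r) implies Dia Dia not (not q and r)), w0
3. not Box (r or not s), w0
4. Dia not (not q and r), w0
5. not Dia Dia not (not q and r), w0
6. not Dia not (not q and r), w0
7. not q and r, w0
8. not q, w0
9. r, w0
10. not (r or not s), w1
11. not r, w1
12. s, w1
13. not Dia not (not q and r), w1
14. not q and r, w1
15. not q, w1
16. r, w1
Accessibility: w0Rw0, w0Rw1, w1Rw1
Branch closes: r and not r both at w1.
Every branch closes (one shown): valid in T, hence also in S4, S5 (every theorem of T is a theorem of S4 and S5).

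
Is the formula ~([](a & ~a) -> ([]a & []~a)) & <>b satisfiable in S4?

1. ~([](a & ~a) -> ([]a & []~a)) & <>b, 0
2. ~([](a & ~a) -> ([]a & []~a)), 0   [&-rule on 1]
3. <>b, 0   [&-rule on 1]
4. [](a & ~a), 0   [~->-rule on 2]
5. ~([]a & []~a), 0   [~->-rule on 2]
6. a & ~a, 0   [[]-rule on 4 via 0R0]
7. a, 0   [&-rule on 6]
8. ~a, 0   [&-rule on 6]
Accessibility: 0R0
Branch closes: a and ~a both at 0.
(One branch shown.) All branches close.

Unsatisfiable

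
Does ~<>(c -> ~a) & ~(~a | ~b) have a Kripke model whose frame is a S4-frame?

Yes, satisfiable

1. ~<>(c -> ~a) & ~(~a | ~b), u
2. ~<>(c -> ~a), u   [&-rule on 1]
3. ~(~a | ~b), u   [&-rule on 1]
4. a, u   [~|-rule on 3]
5. b, u   [~|-rule on 3]
6. ~(c -> ~a), u   [~<>-rule on 2 via uRu]
7. c, u   [~->-rule on 6]
Accessibility: uRu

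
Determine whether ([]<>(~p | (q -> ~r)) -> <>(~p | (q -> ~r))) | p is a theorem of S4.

Tableau for the negation ~(([]<>(~p | (q -> ~r)) -> <>(~p | (q -> ~r))) | p):
1. ~(([]<>(~p | (q -> ~r)) -> <>(~p | (q -> ~r))) | p), 0
2. ~([]<>(~p | (q -> ~r)) -> <>(~p | (q -> ~r))), 0
3. ~p, 0
4. []<>(~p | (q -> ~r)), 0
5. ~<>(~p | (q -> ~r)), 0
6. <>(~p | (q -> ~r)), 0
7. ~(~p | (q -> ~r)), 0
8. p, 0
9. ~(q -> ~r), 0
Accessibility: 0R0
Branch closes: p and ~p both at 0.
Every branch of the negation's tableau closes; the branch above is one of them.

Yes, valid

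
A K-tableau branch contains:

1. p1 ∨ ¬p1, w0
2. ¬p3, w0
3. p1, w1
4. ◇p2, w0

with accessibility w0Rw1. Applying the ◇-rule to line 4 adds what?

a fresh world w2 with w0Rw2, and p2 at w2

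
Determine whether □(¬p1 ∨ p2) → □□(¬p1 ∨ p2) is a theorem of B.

Invalid (countermodel exists)

Tableau for the negation ¬(□(¬p1 ∨ p2) → □□(¬p1 ∨ p2)):
1. ¬(□(¬p1 ∨ p2) → □□(¬p1 ∨ p2)), 0
2. □(¬p1 ∨ p2), 0
3. ¬□□(¬p1 ∨ p2), 0
4. ¬p1 ∨ p2, 0
5. p2, 0
6. ¬□(¬p1 ∨ p2), 1
7. ¬p1 ∨ p2, 1
8. p2, 1
9. ¬(¬p1 ∨ p2), 2
10. p1, 2
11. ¬p2, 2
Accessibility: 0R0, 0R1, 1R0, 1R1, 1R2, 2R1, 2R2
The negation has an open branch (countermodel exists).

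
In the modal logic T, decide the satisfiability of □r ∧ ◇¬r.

Unsatisfiable (every branch closes)

1. □r ∧ ◇¬r, w0
2. □r, w0   [∧-rule on 1]
3. ◇¬r, w0   [∧-rule on 1]
4. r, w0   [□-rule on 2 via w0Rw0]
5. ¬r, w1   [◇-rule on 3: fresh world w1, w0Rw1]
6. r, w1   [□-rule on 2 via w0Rw1]
Accessibility: w0Rw0, w0Rw1, w1Rw1
Branch closes: r and ¬r both at w1.
All branches of the tableau close; one closing branch shown above.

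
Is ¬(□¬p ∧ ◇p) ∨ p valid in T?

Valid in T

Tableau for the negation ¬(¬(□¬p ∧ ◇p) ∨ p):
1. ¬(¬(□¬p ∧ ◇p) ∨ p), w0
2. □¬p ∧ ◇p, w0
3. ¬p, w0
4. □¬p, w0
5. ◇p, w0
6. p, w1
7. ¬p, w1
Accessibility: w0Rw0, w0Rw1, w1Rw1
Branch closes: p and ¬p both at w1.
All branches of the negation close; one closing branch shown above.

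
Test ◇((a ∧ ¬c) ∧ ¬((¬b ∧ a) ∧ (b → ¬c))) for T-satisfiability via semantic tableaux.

Satisfiable (open branch found)

1. ◇((a ∧ ¬c) ∧ ¬((¬b ∧ a) ∧ (b → ¬c))), u
2. (a ∧ ¬c) ∧ ¬((¬b ∧ a) ∧ (b → ¬c)), v   [◇-rule on 1: fresh world v, uRv]
3. a ∧ ¬c, v   [∧-rule on 2]
4. ¬((¬b ∧ a) ∧ (b → ¬c)), v   [∧-rule on 2]
5. a, v   [∧-rule on 3]
6. ¬c, v   [∧-rule on 3]
7. ¬(¬b ∧ a), v   [¬∧-rule on 4 (branches; this branch)]
8. b, v   [¬∧-rule on 7 (branches; this branch)]
Accessibility: uRu, uRv, vRv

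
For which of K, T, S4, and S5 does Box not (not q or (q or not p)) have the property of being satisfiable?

K

K-tableau for the formula:
1. Box not (not q or (q or not p)), 0
Complete open branch: satisfiable in K.
T-tableau for the formula:
1. Box not (not q or (q or not p)), 0
2. not (not q or (q or not p)), 0
3. q, 0
4. not (q or not p), 0
5. not q, 0
6. p, 0
Accessibility: 0R0
Branch closes: q and not q both at 0.
Every branch closes (one shown): unsatisfiable in T, hence also in S4, S5 (every S4/S5-frame is a T-frame).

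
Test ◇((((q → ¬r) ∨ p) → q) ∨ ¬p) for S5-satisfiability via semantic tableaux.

1. ◇((((q → ¬r) ∨ p) → q) ∨ ¬p), 0
2. (((q → ¬r) ∨ p) → q) ∨ ¬p, 1
3. ¬p, 1
Accessibility: 0R0, 0R1, 1R0, 1R1

Yes, satisfiable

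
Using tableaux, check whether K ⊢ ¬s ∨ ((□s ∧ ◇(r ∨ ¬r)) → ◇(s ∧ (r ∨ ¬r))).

Tableau for the negation ¬(¬s ∨ ((□s ∧ ◇(r ∨ ¬r)) → ◇(s ∧ (r ∨ ¬r)))):
1. ¬(¬s ∨ ((□s ∧ ◇(r ∨ ¬r)) → ◇(s ∧ (r ∨ ¬r)))), u
2. s, u
3. ¬((□s ∧ ◇(r ∨ ¬r)) → ◇(s ∧ (r ∨ ¬r))), u
4. □s ∧ ◇(r ∨ ¬r), u
5. ¬◇(s ∧ (r ∨ ¬r)), u
6. □s, u
7. ◇(r ∨ ¬r), u
8. r ∨ ¬r, v
9. ¬(s ∧ (r ∨ ¬r)), v
10. s, v
11. ¬r, v
12. ¬(r ∨ ¬r), v
13. r, v
Accessibility: uRv
Branch closes: r and ¬r both at v.
All branches of the negation close; one closing branch shown above.

Yes, valid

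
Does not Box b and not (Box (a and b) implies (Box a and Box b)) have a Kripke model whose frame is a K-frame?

No, unsatisfiable

1. not Box b and not (Box (a and b) implies (Box a and Box b)), u
2. not Box b, u
3. not (Box (a and b) implies (Box a and Box b)), u
4. Box (a and b), u
5. not (Box a and Box b), u
6. not b, v
7. a and b, v
8. a, v
9. b, v
Accessibility: uRv
Branch closes: b and not b both at v.
(One branch shown.) All branches close.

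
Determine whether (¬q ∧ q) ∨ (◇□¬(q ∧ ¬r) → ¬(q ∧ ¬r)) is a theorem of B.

Tableau for the negation ¬((¬q ∧ q) ∨ (◇□¬(q ∧ ¬r) → ¬(q ∧ ¬r))):
1. ¬((¬q ∧ q) ∨ (◇□¬(q ∧ ¬r) → ¬(q ∧ ¬r))), w0
2. ¬(¬q ∧ q), w0   [¬∨-rule on 1]
3. ¬(◇□¬(q ∧ ¬r) → ¬(q ∧ ¬r)), w0   [¬∨-rule on 1]
4. ◇□¬(q ∧ ¬r), w0   [¬→-rule on 3]
5. q ∧ ¬r, w0   [¬→-rule on 3]
6. q, w0   [∧-rule on 5]
7. ¬r, w0   [∧-rule on 5]
8. □¬(q ∧ ¬r), w1   [◇-rule on 4: fresh world w1, w0Rw1]
9. ¬(q ∧ ¬r), w0   [□-rule on 8 via w1Rw0]
10. ¬(q ∧ ¬r), w1   [□-rule on 8 via w1Rw1]
11. r, w0   [¬∧-rule on 9 (branches; this branch)]
Accessibility: w0Rw0, w0Rw1, w1Rw0, w1Rw1
Branch closes: r and ¬r both at w0.
Every branch of the negation's tableau closes; the branch above is one of them.

Valid in B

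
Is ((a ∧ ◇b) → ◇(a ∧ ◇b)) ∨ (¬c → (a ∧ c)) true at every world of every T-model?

Valid

Tableau for the negation ¬(((a ∧ ◇b) → ◇(a ∧ ◇b)) ∨ (¬c → (a ∧ c))):
1. ¬(((a ∧ ◇b) → ◇(a ∧ ◇b)) ∨ (¬c → (a ∧ c))), u
2. ¬((a ∧ ◇b) → ◇(a ∧ ◇b)), u   [¬∨-rule on 1]
3. ¬(¬c → (a ∧ c)), u   [¬∨-rule on 1]
4. a ∧ ◇b, u   [¬→-rule on 2]
5. ¬◇(a ∧ ◇b), u   [¬→-rule on 2]
6. ¬c, u   [¬→-rule on 3]
7. ¬(a ∧ c), u   [¬→-rule on 3]
8. a, u   [∧-rule on 4]
9. ◇b, u   [∧-rule on 4]
10. ¬(a ∧ ◇b), u   [¬◇-rule on 5 via uRu]
11. ¬◇b, u   [¬∧-rule on 10 (branches; this branch)]
12. ¬b, u   [¬◇-rule on 11 via uRu]
13. b, v   [◇-rule on 9: fresh world v, uRv]
14. ¬(a ∧ ◇b), v   [¬◇-rule on 5 via uRv]
15. ¬b, v   [¬◇-rule on 11 via uRv]
Accessibility: uRu, uRv, vRv
Branch closes: b and ¬b both at v.
All branches of the negation close; one closing branch shown above.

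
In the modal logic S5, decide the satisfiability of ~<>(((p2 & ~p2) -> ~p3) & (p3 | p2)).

Satisfiable

1. ~<>(((p2 & ~p2) -> ~p3) & (p3 | p2)), 0
2. ~(((p2 & ~p2) -> ~p3) & (p3 | p2)), 0
3. ~(p3 | p2), 0
4. ~p3, 0
5. ~p2, 0
Accessibility: 0R0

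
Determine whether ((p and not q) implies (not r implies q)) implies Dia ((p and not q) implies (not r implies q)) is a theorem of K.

Invalid (countermodel exists)

Tableau for the negation not (((p and not q) implies (not r implies q)) implies Dia ((p and not q) implies (not r implies q))):
1. not (((p and not q) implies (not r implies q)) implies Dia ((p and not q) implies (not r implies q))), 0
2. (p and not q) implies (not r implies q), 0   [neg-implies-rule on 1]
3. not Dia ((p and not q) implies (not r implies q)), 0   [neg-implies-rule on 1]
4. not r implies q, 0   [implies-rule on 2 (branches; this branch)]
5. q, 0   [implies-rule on 4 (branches; this branch)]
The negation has an open branch (countermodel exists).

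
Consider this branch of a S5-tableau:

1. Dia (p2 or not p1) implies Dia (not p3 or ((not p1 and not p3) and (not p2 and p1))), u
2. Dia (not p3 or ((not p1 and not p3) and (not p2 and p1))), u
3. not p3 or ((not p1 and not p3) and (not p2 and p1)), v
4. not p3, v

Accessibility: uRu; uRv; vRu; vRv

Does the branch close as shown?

No, open

There is no literal clash: for every atom and world, at most one sign appears.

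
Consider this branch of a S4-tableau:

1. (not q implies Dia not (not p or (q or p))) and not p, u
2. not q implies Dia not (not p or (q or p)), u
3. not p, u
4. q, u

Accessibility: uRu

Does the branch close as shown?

There is no literal clash: for every atom and world, at most one sign appears.

Open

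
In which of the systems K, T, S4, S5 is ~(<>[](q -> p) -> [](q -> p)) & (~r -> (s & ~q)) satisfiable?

S4-tableau for the formula:
1. ~(<>[](q -> p) -> [](q -> p)) & (~r -> (s & ~q)), u
2. ~(<>[](q -> p) -> [](q -> p)), u
3. ~r -> (s & ~q), u
4. <>[](q -> p), u
5. ~[](q -> p), u
6. s & ~q, u
7. s, u
8. ~q, u
9. [](q -> p), v
10. q -> p, v
11. p, v
12. ~(q -> p), w
13. q, w
14. ~p, w
Accessibility: uRu, uRv, uRw, vRv, wRw
Complete open branch: satisfiable in S4, hence also in K, T (this S4-model is also a K-model and a T-model).
S5-tableau for the formula:
1. ~(<>[](q -> p) -> [](q -> p)) & (~r -> (s & ~q)), u
2. ~(<>[](q -> p) -> [](q -> p)), u
3. ~r -> (s & ~q), u
4. <>[](q -> p), u
5. ~[](q -> p), u
6. s & ~q, u
7. s, u
8. ~q, u
9. [](q -> p), v
10. q -> p, u
11. q -> p, v
12. p, u
13. p, v
14. ~(q -> p), w
15. q, w
16. ~p, w
17. q -> p, w
18. p, w
Accessibility: uRu, uRv, uRw, vRu, vRv, vRw, wRu, wRv, wRw
Branch closes: p and ~p both at w.
Every branch closes (one shown): unsatisfiable in S5.

K, T, S4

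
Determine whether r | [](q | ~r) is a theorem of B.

Invalid (countermodel exists)

Tableau for the negation ~(r | [](q | ~r)):
1. ~(r | [](q | ~r)), u
2. ~r, u
3. ~[](q | ~r), u
4. ~(q | ~r), v
5. ~q, v
6. r, v
Accessibility: uRu, uRv, vRu, vRv
The negation has an open branch (countermodel exists).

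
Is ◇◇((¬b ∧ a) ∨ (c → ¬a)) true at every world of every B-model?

Tableau for the negation ¬◇◇((¬b ∧ a) ∨ (c → ¬a)):
1. ¬◇◇((¬b ∧ a) ∨ (c → ¬a)), u
2. ¬◇((¬b ∧ a) ∨ (c → ¬a)), u
3. ¬((¬b ∧ a) ∨ (c → ¬a)), u
4. ¬(¬b ∧ a), u
5. ¬(c → ¬a), u
6. c, u
7. a, u
8. b, u
Accessibility: uRu
The negation has an open branch (countermodel exists).

Invalid (countermodel exists)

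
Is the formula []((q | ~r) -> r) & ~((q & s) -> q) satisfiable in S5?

1. []((q | ~r) -> r) & ~((q & s) -> q), 0
2. []((q | ~r) -> r), 0   [&-rule on 1]
3. ~((q & s) -> q), 0   [&-rule on 1]
4. q & s, 0   [~->-rule on 3]
5. ~q, 0   [~->-rule on 3]
6. q, 0   [&-rule on 4]
7. s, 0   [&-rule on 4]
Accessibility: 0R0
Branch closes: q and ~q both at 0.
All branches of the tableau close; one closing branch shown above.

Unsatisfiable (every branch closes)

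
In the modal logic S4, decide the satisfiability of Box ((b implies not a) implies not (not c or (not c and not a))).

Yes, satisfiable

1. Box ((b implies not a) implies not (not c or (not c and not a))), 0
2. (b implies not a) implies not (not c or (not c and not a)), 0
3. not (not c or (not c and not a)), 0
4. c, 0
5. not (not c and not a), 0
6. a, 0
Accessibility: 0R0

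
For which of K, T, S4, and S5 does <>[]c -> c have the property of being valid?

S5

S5-tableau for the negation ~(<>[]c -> c):
1. ~(<>[]c -> c), 0
2. <>[]c, 0
3. ~c, 0
4. []c, 1
5. c, 0
Accessibility: 0R0, 0R1, 1R0, 1R1
Branch closes: c and ~c both at 0.
Every branch closes (one shown): valid in S5.
S4-tableau for the negation ~(<>[]c -> c):
1. ~(<>[]c -> c), 0
2. <>[]c, 0
3. ~c, 0
4. []c, 1
5. c, 1
Accessibility: 0R0, 0R1, 1R1
Complete open branch: countermodel on an S4-frame, so not valid in S4, nor in K, T (the same frame is also a K-frame and a T-frame).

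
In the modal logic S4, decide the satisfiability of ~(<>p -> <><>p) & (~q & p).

1. ~(<>p -> <><>p) & (~q & p), w0
2. ~(<>p -> <><>p), w0
3. ~q & p, w0
4. <>p, w0
5. ~<><>p, w0
6. ~q, w0
7. p, w0
8. ~<>p, w0
9. ~p, w0
Accessibility: w0Rw0
Branch closes: p and ~p both at w0.
All branches of the tableau close; one closing branch shown above.

Unsatisfiable (every branch closes)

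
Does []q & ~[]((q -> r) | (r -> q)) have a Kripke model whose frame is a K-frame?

No, unsatisfiable

1. []q & ~[]((q -> r) | (r -> q)), u
2. []q, u
3. ~[]((q -> r) | (r -> q)), u
4. ~((q -> r) | (r -> q)), v
5. ~(q -> r), v
6. ~(r -> q), v
7. q, v
8. ~r, v
9. r, v
10. ~q, v
Accessibility: uRv
Branch closes: r and ~r both at v.
All branches of the tableau close; one closing branch shown above.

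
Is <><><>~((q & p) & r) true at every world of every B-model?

Tableau for the negation ~<><><>~((q & p) & r):
1. ~<><><>~((q & p) & r), u
2. ~<><>~((q & p) & r), u
3. ~<>~((q & p) & r), u
4. (q & p) & r, u
5. q & p, u
6. r, u
7. q, u
8. p, u
Accessibility: uRu
The negation has an open branch (countermodel exists).

No, not valid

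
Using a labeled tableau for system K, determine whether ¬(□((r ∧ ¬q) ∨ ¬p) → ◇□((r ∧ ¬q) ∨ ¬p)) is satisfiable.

1. ¬(□((r ∧ ¬q) ∨ ¬p) → ◇□((r ∧ ¬q) ∨ ¬p)), w0
2. □((r ∧ ¬q) ∨ ¬p), w0   [¬→-rule on 1]
3. ¬◇□((r ∧ ¬q) ∨ ¬p), w0   [¬→-rule on 1]

Yes, satisfiable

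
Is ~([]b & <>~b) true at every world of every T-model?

Tableau for the negation []b & <>~b:
1. []b & <>~b, 0
2. []b, 0
3. <>~b, 0
4. b, 0
5. ~b, 1
6. b, 1
Accessibility: 0R0, 0R1, 1R1
Branch closes: b and ~b both at 1.
All branches of the negation close; one closing branch shown above.

Valid in T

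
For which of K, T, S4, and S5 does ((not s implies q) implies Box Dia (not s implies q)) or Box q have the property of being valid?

S5

S4-tableau for the negation not (((not s implies q) implies Box Dia (not s implies q)) or Box q):
1. not (((not s implies q) implies Box Dia (not s implies q)) or Box q), 0
2. not ((not s implies q) implies Box Dia (not s implies q)), 0
3. not Box q, 0
4. not s implies q, 0
5. not Box Dia (not s implies q), 0
6. q, 0
7. not q, 1
8. not Dia (not s implies q), 2
9. not (not s implies q), 2
10. not s, 2
11. not q, 2
Accessibility: 0R0, 0R1, 0R2, 1R1, 2R2
Complete open branch: countermodel on an S4-frame, so not valid in S4, nor in K, T (the same frame is also a K-frame and a T-frame).
S5-tableau for the negation not (((not s implies q) implies Box Dia (not s implies q)) or Box q):
1. not (((not s implies q) implies Box Dia (not s implies q)) or Box q), 0
2. not ((not s implies q) implies Box Dia (not s implies q)), 0
3. not Box q, 0
4. not s implies q, 0
5. not Box Dia (not s implies q), 0
6. q, 0
7. not q, 1
8. not Dia (not s implies q), 2
9. not (not s implies q), 0
10. not s, 0
11. not q, 0
Accessibility: 0R0, 0R1, 0R2, 1R0, 1R1, 1R2, 2R0, 2R1, 2R2
Branch closes: q and not q both at 0.
Every branch closes (one shown): valid in S5.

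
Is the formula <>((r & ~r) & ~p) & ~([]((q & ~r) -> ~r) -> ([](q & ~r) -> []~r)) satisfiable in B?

1. <>((r & ~r) & ~p) & ~([]((q & ~r) -> ~r) -> ([](q & ~r) -> []~r)), 0
2. <>((r & ~r) & ~p), 0
3. ~([]((q & ~r) -> ~r) -> ([](q & ~r) -> []~r)), 0
4. []((q & ~r) -> ~r), 0
5. ~([](q & ~r) -> []~r), 0
6. [](q & ~r), 0
7. ~[]~r, 0
8. (q & ~r) -> ~r, 0
9. q & ~r, 0
10. q, 0
11. ~r, 0
12. (r & ~r) & ~p, 1
13. r & ~r, 1
14. ~p, 1
15. r, 1
16. ~r, 1
Accessibility: 0R0, 0R1, 1R0, 1R1
Branch closes: r and ~r both at 1.
(One branch shown.) All branches close.

Unsatisfiable (every branch closes)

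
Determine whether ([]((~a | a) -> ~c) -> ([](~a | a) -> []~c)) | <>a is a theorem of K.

Tableau for the negation ~(([]((~a | a) -> ~c) -> ([](~a | a) -> []~c)) | <>a):
1. ~(([]((~a | a) -> ~c) -> ([](~a | a) -> []~c)) | <>a), w0
2. ~([]((~a | a) -> ~c) -> ([](~a | a) -> []~c)), w0
3. ~<>a, w0
4. []((~a | a) -> ~c), w0
5. ~([](~a | a) -> []~c), w0
6. [](~a | a), w0
7. ~[]~c, w0
8. c, w1
9. ~a, w1
10. (~a | a) -> ~c, w1
11. ~a | a, w1
12. ~(~a | a), w1
13. a, w1
Accessibility: w0Rw1
Branch closes: a and ~a both at w1.
Every branch of the negation's tableau closes; the branch above is one of them.

Yes, valid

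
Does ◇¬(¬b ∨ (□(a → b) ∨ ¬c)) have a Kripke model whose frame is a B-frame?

Yes, satisfiable

1. ◇¬(¬b ∨ (□(a → b) ∨ ¬c)), u
2. ¬(¬b ∨ (□(a → b) ∨ ¬c)), v
3. b, v
4. ¬(□(a → b) ∨ ¬c), v
5. ¬□(a → b), v
6. c, v
7. ¬(a → b), w
8. a, w
9. ¬b, w
Accessibility: uRu, uRv, vRu, vRv, vRw, wRv, wRw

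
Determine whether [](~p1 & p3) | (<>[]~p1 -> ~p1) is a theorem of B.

Yes, valid

Tableau for the negation ~([](~p1 & p3) | (<>[]~p1 -> ~p1)):
1. ~([](~p1 & p3) | (<>[]~p1 -> ~p1)), w0
2. ~[](~p1 & p3), w0   [~|-rule on 1]
3. ~(<>[]~p1 -> ~p1), w0   [~|-rule on 1]
4. <>[]~p1, w0   [~->-rule on 3]
5. p1, w0   [~->-rule on 3]
6. ~(~p1 & p3), w1   [~[]-rule on 2: fresh world w1, w0Rw1]
7. ~p3, w1   [~&-rule on 6 (branches; this branch)]
8. []~p1, w2   [<>-rule on 4: fresh world w2, w0Rw2]
9. ~p1, w0   [[]-rule on 8 via w2Rw0]
Accessibility: w0Rw0, w0Rw1, w0Rw2, w1Rw0, w1Rw1, w2Rw0, w2Rw2
Branch closes: p1 and ~p1 both at w0.
All branches of the negation close; one closing branch shown above.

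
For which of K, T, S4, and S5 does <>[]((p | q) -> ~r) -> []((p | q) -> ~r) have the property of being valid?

S5-tableau for the negation ~(<>[]((p | q) -> ~r) -> []((p | q) -> ~r)):
1. ~(<>[]((p | q) -> ~r) -> []((p | q) -> ~r)), 0
2. <>[]((p | q) -> ~r), 0   [~->-rule on 1]
3. ~[]((p | q) -> ~r), 0   [~->-rule on 1]
4. []((p | q) -> ~r), 1   [<>-rule on 2: fresh world 1, 0R1]
5. (p | q) -> ~r, 0   [[]-rule on 4 via 1R0]
6. (p | q) -> ~r, 1   [[]-rule on 4 via 1R1]
7. ~(p | q), 0   [->-rule on 5 (branches; this branch)]
8. ~p, 0   [~|-rule on 7]
9. ~q, 0   [~|-rule on 7]
10. ~(p | q), 1   [->-rule on 6 (branches; this branch)]
11. ~p, 1   [~|-rule on 10]
12. ~q, 1   [~|-rule on 10]
13. ~((p | q) -> ~r), 2   [~[]-rule on 3: fresh world 2, 0R2]
14. p | q, 2   [~->-rule on 13]
15. r, 2   [~->-rule on 13]
16. (p | q) -> ~r, 2   [[]-rule on 4 via 1R2]
17. q, 2   [|-rule on 14 (branches; this branch)]
18. ~(p | q), 2   [->-rule on 16 (branches; this branch)]
19. ~p, 2   [~|-rule on 18]
20. ~q, 2   [~|-rule on 18]
Accessibility: 0R0, 0R1, 0R2, 1R0, 1R1, 1R2, 2R0, 2R1, 2R2
Branch closes: q and ~q both at 2.
Every branch closes (one shown): valid in S5.
S4-tableau for the negation ~(<>[]((p | q) -> ~r) -> []((p | q) -> ~r)):
1. ~(<>[]((p | q) -> ~r) -> []((p | q) -> ~r)), 0
2. <>[]((p | q) -> ~r), 0   [~->-rule on 1]
3. ~[]((p | q) -> ~r), 0   [~->-rule on 1]
4. []((p | q) -> ~r), 1   [<>-rule on 2: fresh world 1, 0R1]
5. (p | q) -> ~r, 1   [[]-rule on 4 via 1R1]
6. ~r, 1   [->-rule on 5 (branches; this branch)]
7. ~((p | q) -> ~r), 2   [~[]-rule on 3: fresh world 2, 0R2]
8. p | q, 2   [~->-rule on 7]
9. r, 2   [~->-rule on 7]
10. q, 2   [|-rule on 8 (branches; this branch)]
Accessibility: 0R0, 0R1, 0R2, 1R1, 2R2
Complete open branch: countermodel on an S4-frame, so not valid in S4, nor in K, T (the same frame is also a K-frame and a T-frame).

S5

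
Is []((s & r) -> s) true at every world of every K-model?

Tableau for the negation ~[]((s & r) -> s):
1. ~[]((s & r) -> s), 0
2. ~((s & r) -> s), 1   [~[]-rule on 1: fresh world 1, 0R1]
3. s & r, 1   [~->-rule on 2]
4. ~s, 1   [~->-rule on 2]
5. s, 1   [&-rule on 3]
6. r, 1   [&-rule on 3]
Accessibility: 0R1
Branch closes: s and ~s both at 1.
All branches of the negation close; one closing branch shown above.

Yes, valid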